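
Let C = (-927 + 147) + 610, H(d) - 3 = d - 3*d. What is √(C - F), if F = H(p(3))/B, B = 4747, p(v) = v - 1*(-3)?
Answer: 7*I*√78178343/4747 ≈ 13.038*I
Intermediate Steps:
p(v) = 3 + v (p(v) = v + 3 = 3 + v)
H(d) = 3 - 2*d (H(d) = 3 + (d - 3*d) = 3 - 2*d)
C = -170 (C = -780 + 610 = -170)
F = -9/4747 (F = (3 - 2*(3 + 3))/4747 = (3 - 2*6)*(1/4747) = (3 - 12)*(1/4747) = -9*1/4747 = -9/4747 ≈ -0.0018959)
√(C - F) = √(-170 - 1*(-9/4747)) = √(-170 + 9/4747) = √(-806981/4747) = 7*I*√78178343/4747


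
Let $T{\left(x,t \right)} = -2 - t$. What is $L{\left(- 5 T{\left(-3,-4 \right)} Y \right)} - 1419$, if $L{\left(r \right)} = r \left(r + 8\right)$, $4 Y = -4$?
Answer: $-1239$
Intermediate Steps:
$Y = -1$ ($Y = \frac{1}{4} \left(-4\right) = -1$)
$L{\left(r \right)} = r \left(8 + r\right)$
$L{\left(- 5 T{\left(-3,-4 \right)} Y \right)} - 1419 = - 5 \left(-2 - -4\right) \left(-1\right) \left(8 + - 5 \left(-2 - -4\right) \left(-1\right)\right) - 1419 = - 5 \left(-2 + 4\right) \left(-1\right) \left(8 + - 5 \left(-2 + 4\right) \left(-1\right)\right) - 1419 = \left(-5\right) 2 \left(-1\right) \left(8 + \left(-5\right) 2 \left(-1\right)\right) - 1419 = \left(-10\right) \left(-1\right) \left(8 - -10\right) - 1419 = 10 \left(8 + 10\right) - 1419 = 10 \cdot 18 - 1419 = 180 - 1419 = -1239$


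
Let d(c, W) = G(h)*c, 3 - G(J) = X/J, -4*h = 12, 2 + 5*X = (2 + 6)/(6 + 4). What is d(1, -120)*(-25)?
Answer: -73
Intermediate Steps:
X = -6/25 (X = -2/5 + ((2 + 6)/(6 + 4))/5 = -2/5 + (8/10)/5 = -2/5 + (8*(1/10))/5 = -2/5 + (1/5)*(4/5) = -2/5 + 4/25 = -6/25 ≈ -0.24000)
h = -3 (h = -1/4*12 = -3)
G(J) = 3 + 6/(25*J) (G(J) = 3 - (-6)/(25*J) = 3 + 6/(25*J))
d(c, W) = 73*c/25 (d(c, W) = (3 + (6/25)/(-3))*c = (3 + (6/25)*(-1/3))*c = (3 - 2/25)*c = 73*c/25)
d(1, -120)*(-25) = ((73/25)*1)*(-25) = (73/25)*(-25) = -73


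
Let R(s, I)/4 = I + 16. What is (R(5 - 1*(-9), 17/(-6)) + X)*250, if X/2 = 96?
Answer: 183500/3 ≈ 61167.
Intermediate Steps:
X = 192 (X = 2*96 = 192)
R(s, I) = 64 + 4*I (R(s, I) = 4*(I + 16) = 4*(16 + I) = 64 + 4*I)
(R(5 - 1*(-9), 17/(-6)) + X)*250 = ((64 + 4*(17/(-6))) + 192)*250 = ((64 + 4*(17*(-1/6))) + 192)*250 = ((64 + 4*(-17/6)) + 192)*250 = ((64 - 34/3) + 192)*250 = (158/3 + 192)*250 = (734/3)*250 = 183500/3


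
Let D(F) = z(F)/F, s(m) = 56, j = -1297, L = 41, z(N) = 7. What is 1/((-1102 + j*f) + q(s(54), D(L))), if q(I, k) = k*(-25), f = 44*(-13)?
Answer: 41/30371887 ≈ 1.3499e-6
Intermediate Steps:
f = -572
D(F) = 7/F
q(I, k) = -25*k
1/((-1102 + j*f) + q(s(54), D(L))) = 1/((-1102 - 1297*(-572)) - 175/41) = 1/((-1102 + 741884) - 175/41) = 1/(740782 - 25*7/41) = 1/(740782 - 175/41) = 1/(30371887/41) = 41/30371887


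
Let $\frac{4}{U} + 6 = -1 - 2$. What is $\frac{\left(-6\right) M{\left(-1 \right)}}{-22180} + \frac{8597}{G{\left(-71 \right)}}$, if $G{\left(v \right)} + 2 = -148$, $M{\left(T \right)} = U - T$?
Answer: $- \frac{1589008}{27725} \approx -57.313$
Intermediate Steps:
$U = - \frac{4}{9}$ ($U = \frac{4}{-6 - 3} = \frac{4}{-9} = 4 \left(- \frac{1}{9}\right) = - \frac{4}{9} \approx -0.44444$)
$M{\left(T \right)} = - \frac{4}{9} - T$
$G{\left(v \right)} = -150$ ($G{\left(v \right)} = -2 - 148 = -150$)
$\frac{\left(-6\right) M{\left(-1 \right)}}{-22180} + \frac{8597}{G{\left(-71 \right)}} = \frac{\left(-6\right) \left(- \frac{4}{9} - -1\right)}{-22180} + \frac{8597}{-150} = - 6 \left(- \frac{4}{9} + 1\right) \left(- \frac{1}{22180}\right) + 8597 \left(- \frac{1}{150}\right) = \left(-6\right) \frac{5}{9} \left(- \frac{1}{22180}\right) - \frac{8597}{150} = \left(- \frac{10}{3}\right) \left(- \frac{1}{22180}\right) - \frac{8597}{150} = \frac{1}{6654} - \frac{8597}{150} = - \frac{1589008}{27725}$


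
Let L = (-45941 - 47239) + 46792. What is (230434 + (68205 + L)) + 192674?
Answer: 444925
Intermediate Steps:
L = -46388 (L = -93180 + 46792 = -46388)
(230434 + (68205 + L)) + 192674 = (230434 + (68205 - 46388)) + 192674 = (230434 + 21817) + 192674 = 252251 + 192674 = 444925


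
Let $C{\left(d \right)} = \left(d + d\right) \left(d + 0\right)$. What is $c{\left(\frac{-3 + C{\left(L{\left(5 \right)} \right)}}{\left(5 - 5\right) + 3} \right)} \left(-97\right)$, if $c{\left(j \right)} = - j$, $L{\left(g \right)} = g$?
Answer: $\frac{4559}{3} \approx 1519.7$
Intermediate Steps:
$C{\left(d \right)} = 2 d^{2}$ ($C{\left(d \right)} = 2 d d = 2 d^{2}$)
$c{\left(\frac{-3 + C{\left(L{\left(5 \right)} \right)}}{\left(5 - 5\right) + 3} \right)} \left(-97\right) = - \frac{-3 + 2 \cdot 5^{2}}{\left(5 - 5\right) + 3} \left(-97\right) = - \frac{-3 + 2 \cdot 25}{0 + 3} \left(-97\right) = - \frac{-3 + 50}{3} \left(-97\right) = - \frac{47}{3} \left(-97\right) = \left(-1\right) \frac{47}{3} \left(-97\right) = \left(- \frac{47}{3}\right) \left(-97\right) = \frac{4559}{3}$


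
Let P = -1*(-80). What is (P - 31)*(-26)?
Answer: -1274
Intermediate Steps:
P = 80
(P - 31)*(-26) = (80 - 31)*(-26) = 49*(-26) = -1274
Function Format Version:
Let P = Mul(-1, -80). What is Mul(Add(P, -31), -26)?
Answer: -1274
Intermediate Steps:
P = 80
Mul(Add(P, -31), -26) = Mul(Add(80, -31), -26) = Mul(49, -26) = -1274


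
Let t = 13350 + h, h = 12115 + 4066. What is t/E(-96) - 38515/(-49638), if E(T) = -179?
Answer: -1458965593/8885202 ≈ -164.20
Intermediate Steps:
h = 16181
t = 29531 (t = 13350 + 16181 = 29531)
t/E(-96) - 38515/(-49638) = 29531/(-179) - 38515/(-49638) = 29531*(-1/179) - 38515*(-1/49638) = -29531/179 + 38515/49638 = -1458965593/8885202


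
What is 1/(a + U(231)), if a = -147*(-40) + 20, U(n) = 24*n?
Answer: 1/11444 ≈ 8.7382e-5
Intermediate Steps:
a = 5900 (a = 5880 + 20 = 5900)
1/(a + U(231)) = 1/(5900 + 24*231) = 1/(5900 + 5544) = 1/11444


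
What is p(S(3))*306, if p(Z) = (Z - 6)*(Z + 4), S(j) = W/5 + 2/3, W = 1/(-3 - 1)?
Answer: -1521007/200 ≈ -7605.0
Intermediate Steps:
W = -¼ (W = 1/(-4) = -¼ ≈ -0.25000)
S(j) = 37/60 (S(j) = -¼/5 + 2/3 = -¼*⅕ + 2*(⅓) = -1/20 + ⅔ = 37/60)
p(Z) = (-6 + Z)*(4 + Z)
p(S(3))*306 = (-24 + (37/60)² - 2*37/60)*306 = (-24 + 1369/3600 - 37/30)*306 = -89471/3600*306 = -1521007/200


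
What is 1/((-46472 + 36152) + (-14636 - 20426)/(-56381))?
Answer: -56381/581816858 ≈ -9.6905e-5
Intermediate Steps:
1/((-46472 + 36152) + (-14636 - 20426)/(-56381)) = 1/(-10320 - 35062*(-1/56381)) = 1/(-10320 + 35062/56381) = 1/(-581816858/56381) = -56381/581816858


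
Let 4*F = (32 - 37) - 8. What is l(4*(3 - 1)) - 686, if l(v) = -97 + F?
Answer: -3145/4 ≈ -786.25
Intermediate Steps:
F = -13/4 (F = ((32 - 37) - 8)/4 = (-5 - 8)/4 = (¼)*(-13) = -13/4 ≈ -3.2500)
l(v) = -401/4 (l(v) = -97 - 13/4 = -401/4)
l(4*(3 - 1)) - 686 = -401/4 - 686 = -3145/4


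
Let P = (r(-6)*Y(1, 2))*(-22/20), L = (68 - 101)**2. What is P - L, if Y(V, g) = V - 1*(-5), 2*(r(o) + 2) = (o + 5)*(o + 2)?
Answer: -1089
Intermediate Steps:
r(o) = -2 + (2 + o)*(5 + o)/2 (r(o) = -2 + ((o + 5)*(o + 2))/2 = -2 + ((5 + o)*(2 + o))/2 = -2 + ((2 + o)*(5 + o))/2 = -2 + (2 + o)*(5 + o)/2)
Y(V, g) = 5 + V (Y(V, g) = V + 5 = 5 + V)
L = 1089 (L = (-33)**2 = 1089)
P = 0 (P = ((3 + (1/2)*(-6)**2 + (7/2)*(-6))*(5 + 1))*(-22/20) = ((3 + (1/2)*36 - 21)*6)*(-22*1/20) = ((3 + 18 - 21)*6)*(-11/10) = (0*6)*(-11/10) = 0*(-11/10) = 0)
P - L = 0 - 1*1089 = 0 - 1089 = -1089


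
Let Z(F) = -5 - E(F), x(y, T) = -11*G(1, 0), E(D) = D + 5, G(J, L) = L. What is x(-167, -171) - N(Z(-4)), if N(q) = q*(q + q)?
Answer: -72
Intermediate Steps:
E(D) = 5 + D
x(y, T) = 0 (x(y, T) = -11*0 = 0)
Z(F) = -10 - F (Z(F) = -5 - (5 + F) = -5 + (-5 - F) = -10 - F)
N(q) = 2*q² (N(q) = q*(2*q) = 2*q²)
x(-167, -171) - N(Z(-4)) = 0 - 2*(-10 - 1*(-4))² = 0 - 2*(-10 + 4)² = 0 - 2*(-6)² = 0 - 2*36 = 0 - 1*72 = 0 - 72 = -72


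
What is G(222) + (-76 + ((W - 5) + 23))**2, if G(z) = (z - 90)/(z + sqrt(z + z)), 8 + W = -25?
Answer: 41408/5 - sqrt(111)/185 ≈ 8281.5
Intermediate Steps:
W = -33 (W = -8 - 25 = -33)
G(z) = (-90 + z)/(z + sqrt(2)*sqrt(z)) (G(z) = (-90 + z)/(z + sqrt(2*z)) = (-90 + z)/(z + sqrt(2)*sqrt(z)))
G(222) + (-76 + ((W - 5) + 23))**2 = (-90 + 222)/(222 + sqrt(2)*sqrt(222)) + (-76 + ((-33 - 5) + 23))**2 = 132/(222 + 2*sqrt(111)) + (-76 + (-38 + 23))**2 = 132/(222 + 2*sqrt(111)) + (-76 - 15)**2 = 132/(222 + 2*sqrt(111)) + (-91)**2 = 132/(222 + 2*sqrt(111)) + 8281 = 8281 + 132/(222 + 2*sqrt(111))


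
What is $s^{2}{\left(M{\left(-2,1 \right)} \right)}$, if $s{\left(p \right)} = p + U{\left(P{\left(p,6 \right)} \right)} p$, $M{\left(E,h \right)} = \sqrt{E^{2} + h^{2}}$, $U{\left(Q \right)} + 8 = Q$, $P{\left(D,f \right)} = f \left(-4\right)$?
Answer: $4805$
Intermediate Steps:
$P{\left(D,f \right)} = - 4 f$
$U{\left(Q \right)} = -8 + Q$
$s{\left(p \right)} = - 31 p$ ($s{\left(p \right)} = p + \left(-8 - 24\right) p = p - 32 p = - 31 p$)
$s^{2}{\left(M{\left(-2,1 \right)} \right)} = \left(- 31 \sqrt{\left(-2\right)^{2} + 1^{2}}\right)^{2} = \left(- 31 \sqrt{4 + 1}\right)^{2} = \left(- 31 \sqrt{5}\right)^{2} = 4805$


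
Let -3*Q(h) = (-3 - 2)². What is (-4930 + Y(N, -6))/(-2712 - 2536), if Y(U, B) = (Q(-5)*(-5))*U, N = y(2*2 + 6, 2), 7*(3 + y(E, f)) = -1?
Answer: 13285/13776 ≈ 0.96436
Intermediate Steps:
y(E, f) = -22/7 (y(E, f) = -3 + (⅐)*(-1) = -3 - ⅐ = -22/7)
N = -22/7 ≈ -3.1429
Q(h) = -25/3 (Q(h) = -(-3 - 2)²/3 = -⅓*(-5)² = -⅓*25 = -25/3)
Y(U, B) = 125*U/3 (Y(U, B) = (-25/3*(-5))*U = 125*U/3)
(-4930 + Y(N, -6))/(-2712 - 2536) = (-4930 + (125/3)*(-22/7))/(-2712 - 2536) = (-4930 - 2750/21)/(-5248) = -106280/21*(-1/5248) = 13285/13776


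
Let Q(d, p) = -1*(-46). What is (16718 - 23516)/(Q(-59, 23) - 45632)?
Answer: 3399/22793 ≈ 0.14912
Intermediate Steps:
Q(d, p) = 46
(16718 - 23516)/(Q(-59, 23) - 45632) = (16718 - 23516)/(46 - 45632) = -6798/(-45586) = -6798*(-1/45586) = 3399/22793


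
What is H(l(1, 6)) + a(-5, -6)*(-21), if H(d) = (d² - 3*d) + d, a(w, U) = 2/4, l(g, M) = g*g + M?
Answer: 49/2 ≈ 24.500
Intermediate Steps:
l(g, M) = M + g² (l(g, M) = g² + M = M + g²)
a(w, U) = ½ (a(w, U) = 2*(¼) = ½)
H(d) = d² - 2*d
H(l(1, 6)) + a(-5, -6)*(-21) = (6 + 1²)*(-2 + (6 + 1²)) + (½)*(-21) = (6 + 1)*(-2 + (6 + 1)) - 21/2 = 7*(-2 + 7) - 21/2 = 7*5 - 21/2 = 35 - 21/2 = 49/2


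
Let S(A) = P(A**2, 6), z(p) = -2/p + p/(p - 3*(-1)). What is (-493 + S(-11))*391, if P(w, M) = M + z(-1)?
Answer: -379661/2 ≈ -1.8983e+5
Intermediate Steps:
z(p) = -2/p + p/(3 + p) (z(p) = -2/p + p/(p + 3) = -2/p + p/(3 + p))
P(w, M) = 3/2 + M (P(w, M) = M + (-6 + (-1)**2 - 2*(-1))/((-1)*(3 - 1)) = M - 1*(-6 + 1 + 2)/2 = M - 1*1/2*(-3) = M + 3/2 = 3/2 + M)
S(A) = 15/2 (S(A) = 3/2 + 6 = 15/2)
(-493 + S(-11))*391 = (-493 + 15/2)*391 = -971/2*391 = -379661/2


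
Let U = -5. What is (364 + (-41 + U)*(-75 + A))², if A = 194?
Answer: 26112100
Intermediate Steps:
(364 + (-41 + U)*(-75 + A))² = (364 + (-41 - 5)*(-75 + 194))² = (364 - 46*119)² = (364 - 5474)² = (-5110)² = 26112100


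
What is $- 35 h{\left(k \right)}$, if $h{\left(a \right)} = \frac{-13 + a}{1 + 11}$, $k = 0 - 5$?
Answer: $\frac{105}{2} \approx 52.5$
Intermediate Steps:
$k = -5$
$h{\left(a \right)} = - \frac{13}{12} + \frac{a}{12}$ ($h{\left(a \right)} = \frac{-13 + a}{12} = \left(-13 + a\right) \frac{1}{12} = - \frac{13}{12} + \frac{a}{12}$)
$- 35 h{\left(k \right)} = - 35 \left(- \frac{13}{12} + \frac{1}{12} \left(-5\right)\right) = - 35 \left(- \frac{13}{12} - \frac{5}{12}\right) = \left(-35\right) \left(- \frac{3}{2}\right) = \frac{105}{2}$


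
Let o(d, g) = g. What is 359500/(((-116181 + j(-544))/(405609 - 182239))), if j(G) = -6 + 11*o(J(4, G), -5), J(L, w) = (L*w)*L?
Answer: -5735822500/8303 ≈ -6.9081e+5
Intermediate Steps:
J(L, w) = w*L²
j(G) = -61 (j(G) = -6 + 11*(-5) = -6 - 55 = -61)
359500/(((-116181 + j(-544))/(405609 - 182239))) = 359500/(((-116181 - 61)/(405609 - 182239))) = 359500/((-116242/223370)) = 359500/((-116242*1/223370)) = 359500/(-8303/15955) = 359500*(-15955/8303) = -5735822500/8303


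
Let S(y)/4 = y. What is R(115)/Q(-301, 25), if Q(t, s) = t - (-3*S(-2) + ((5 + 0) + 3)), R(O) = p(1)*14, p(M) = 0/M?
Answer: 0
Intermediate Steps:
S(y) = 4*y
p(M) = 0
R(O) = 0 (R(O) = 0*14 = 0)
Q(t, s) = -32 + t (Q(t, s) = t - (-12*(-2) + ((5 + 0) + 3)) = t - (-3*(-8) + (5 + 3)) = t - (24 + 8) = t - 1*32 = t - 32 = -32 + t)
R(115)/Q(-301, 25) = 0/(-32 - 301) = 0/(-333) = 0*(-1/333) = 0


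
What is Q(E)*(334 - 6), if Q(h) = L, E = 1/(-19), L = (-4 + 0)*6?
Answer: -7872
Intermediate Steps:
L = -24 (L = -4*6 = -24)
E = -1/19 ≈ -0.052632
Q(h) = -24
Q(E)*(334 - 6) = -24*(334 - 6) = -24*328 = -7872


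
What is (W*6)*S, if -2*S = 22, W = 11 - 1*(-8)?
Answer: -1254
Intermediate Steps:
W = 19 (W = 11 + 8 = 19)
S = -11 (S = -½*22 = -11)
(W*6)*S = (19*6)*(-11) = 114*(-11) = -1254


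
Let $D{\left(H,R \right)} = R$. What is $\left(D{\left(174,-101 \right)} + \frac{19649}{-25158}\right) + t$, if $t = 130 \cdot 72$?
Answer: $\frac{33274039}{3594} \approx 9258.2$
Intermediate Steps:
$t = 9360$
$\left(D{\left(174,-101 \right)} + \frac{19649}{-25158}\right) + t = \left(-101 + \frac{19649}{-25158}\right) + 9360 = \left(-101 + 19649 \left(- \frac{1}{25158}\right)\right) + 9360 = \left(-101 - \frac{2807}{3594}\right) + 9360 = - \frac{365801}{3594} + 9360 = \frac{33274039}{3594}$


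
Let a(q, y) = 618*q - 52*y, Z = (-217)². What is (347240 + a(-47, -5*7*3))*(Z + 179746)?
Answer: 73416055090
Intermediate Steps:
Z = 47089
a(q, y) = -52*y + 618*q
(347240 + a(-47, -5*7*3))*(Z + 179746) = (347240 + (-52*(-5*7)*3 + 618*(-47)))*(47089 + 179746) = (347240 + (-(-1820)*3 - 29046))*226835 = (347240 + (-52*(-105) - 29046))*226835 = (347240 + (5460 - 29046))*226835 = (347240 - 23586)*226835 = 323654*226835 = 73416055090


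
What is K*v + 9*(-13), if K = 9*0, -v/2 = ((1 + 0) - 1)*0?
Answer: -117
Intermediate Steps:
v = 0 (v = -2*((1 + 0) - 1)*0 = -2*(1 - 1)*0 = -0*0 = -2*0 = 0)
K = 0
K*v + 9*(-13) = 0*0 + 9*(-13) = 0 - 117 = -117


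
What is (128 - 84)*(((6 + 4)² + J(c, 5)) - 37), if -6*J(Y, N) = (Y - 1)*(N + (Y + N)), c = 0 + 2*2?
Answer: 2464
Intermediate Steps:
c = 4 (c = 0 + 4 = 4)
J(Y, N) = -(-1 + Y)*(Y + 2*N)/6 (J(Y, N) = -(Y - 1)*(N + (Y + N))/6 = -(-1 + Y)*(N + (N + Y))/6 = -(-1 + Y)*(Y + 2*N)/6)
(128 - 84)*(((6 + 4)² + J(c, 5)) - 37) = (128 - 84)*(((6 + 4)² + (-⅙*4² + (⅓)*5 + (⅙)*4 - ⅓*5*4)) - 37) = 44*((10² + (-⅙*16 + 5/3 + ⅔ - 20/3)) - 37) = 44*((100 + (-8/3 + 5/3 + ⅔ - 20/3)) - 37) = 44*((100 - 7) - 37) = 44*(93 - 37) = 44*56 = 2464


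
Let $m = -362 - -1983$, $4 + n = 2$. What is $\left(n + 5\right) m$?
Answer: $4863$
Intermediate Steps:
$n = -2$ ($n = -4 + 2 = -2$)
$m = 1621$ ($m = -362 + 1983 = 1621$)
$\left(n + 5\right) m = \left(-2 + 5\right) 1621 = 3 \cdot 1621 = 4863$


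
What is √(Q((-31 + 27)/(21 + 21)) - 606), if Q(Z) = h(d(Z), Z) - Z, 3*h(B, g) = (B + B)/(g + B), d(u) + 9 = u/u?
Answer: 2*I*√482112435/1785 ≈ 24.602*I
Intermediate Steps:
d(u) = -8 (d(u) = -9 + u/u = -9 + 1 = -8)
h(B, g) = 2*B/(3*(B + g)) (h(B, g) = ((B + B)/(g + B))/3 = ((2*B)/(B + g))/3 = (2*B/(B + g))/3 = 2*B/(3*(B + g)))
Q(Z) = -Z - 16/(3*(-8 + Z)) (Q(Z) = (⅔)*(-8)/(-8 + Z) - Z = -16/(3*(-8 + Z)) - Z = -Z - 16/(3*(-8 + Z)))
√(Q((-31 + 27)/(21 + 21)) - 606) = √((-16/3 - (-31 + 27)/(21 + 21)*(-8 + (-31 + 27)/(21 + 21)))/(-8 + (-31 + 27)/(21 + 21)) - 606) = √((-16/3 - (-4/42)*(-8 - 4/42))/(-8 - 4/42) - 606) = √((-16/3 - (-4*1/42)*(-8 - 4*1/42))/(-8 - 4*1/42) - 606) = √((-16/3 - 1*(-2/21)*(-8 - 2/21))/(-8 - 2/21) - 606) = √((-16/3 - 1*(-2/21)*(-170/21))/(-170/21) - 606) = √(-21*(-16/3 - 340/441)/170 - 606) = √(-21/170*(-2692/441) - 606) = √(1346/1785 - 606) = √(-1080364/1785) = 2*I*√482112435/1785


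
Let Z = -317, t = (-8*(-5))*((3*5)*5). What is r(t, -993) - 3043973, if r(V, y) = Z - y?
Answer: -3043297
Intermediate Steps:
t = 3000 (t = 40*(15*5) = 40*75 = 3000)
r(V, y) = -317 - y
r(t, -993) - 3043973 = (-317 - 1*(-993)) - 3043973 = (-317 + 993) - 3043973 = 676 - 3043973 = -3043297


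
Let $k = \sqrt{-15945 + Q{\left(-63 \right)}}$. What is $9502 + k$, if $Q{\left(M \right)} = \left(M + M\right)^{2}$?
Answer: $9502 + i \sqrt{69} \approx 9502.0 + 8.3066 i$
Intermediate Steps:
$Q{\left(M \right)} = 4 M^{2}$ ($Q{\left(M \right)} = \left(2 M\right)^{2} = 4 M^{2}$)
$k = i \sqrt{69}$ ($k = \sqrt{-15945 + 4 \left(-63\right)^{2}} = \sqrt{-15945 + 4 \cdot 3969} = \sqrt{-15945 + 15876} = \sqrt{-69} = i \sqrt{69} \approx 8.3066 i$)
$9502 + k = 9502 + i \sqrt{69}$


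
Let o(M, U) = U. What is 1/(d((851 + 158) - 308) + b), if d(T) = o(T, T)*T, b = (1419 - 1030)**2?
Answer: 1/642722 ≈ 1.5559e-6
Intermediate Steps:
b = 151321 (b = 389**2 = 151321)
d(T) = T**2 (d(T) = T*T = T**2)
1/(d((851 + 158) - 308) + b) = 1/(((851 + 158) - 308)**2 + 151321) = 1/((1009 - 308)**2 + 151321) = 1/(701**2 + 151321) = 1/(491401 + 151321) = 1/642722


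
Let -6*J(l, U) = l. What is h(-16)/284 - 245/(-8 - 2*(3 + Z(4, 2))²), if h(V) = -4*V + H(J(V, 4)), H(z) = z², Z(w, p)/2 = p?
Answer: 173515/67734 ≈ 2.5617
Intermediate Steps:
J(l, U) = -l/6
Z(w, p) = 2*p
h(V) = -4*V + V²/36 (h(V) = -4*V + (-V/6)² = -4*V + V²/36)
h(-16)/284 - 245/(-8 - 2*(3 + Z(4, 2))²) = ((1/36)*(-16)*(-144 - 16))/284 - 245/(-8 - 2*(3 + 2*2)²) = ((1/36)*(-16)*(-160))*(1/284) - 245/(-8 - 2*(3 + 4)²) = (640/9)*(1/284) - 245/(-8 - 2*7²) = 160/639 - 245/(-8 - 2*49) = 160/639 - 245/(-8 - 98) = 160/639 - 245/(-106) = 160/639 - 245*(-1/106) = 160/639 + 245/106 = 173515/67734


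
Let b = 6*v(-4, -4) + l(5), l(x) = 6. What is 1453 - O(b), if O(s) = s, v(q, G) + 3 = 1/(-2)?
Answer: 1468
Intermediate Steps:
v(q, G) = -7/2 (v(q, G) = -3 + 1/(-2) = -3 - 1/2 = -7/2)
b = -15 (b = 6*(-7/2) + 6 = -21 + 6 = -15)
1453 - O(b) = 1453 - 1*(-15) = 1453 + 15 = 1468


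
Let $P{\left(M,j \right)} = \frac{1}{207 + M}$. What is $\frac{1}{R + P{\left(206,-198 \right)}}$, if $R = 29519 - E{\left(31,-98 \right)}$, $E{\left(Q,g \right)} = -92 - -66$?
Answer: $\frac{413}{12202086} \approx 3.3847 \cdot 10^{-5}$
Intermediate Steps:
$E{\left(Q,g \right)} = -26$ ($E{\left(Q,g \right)} = -92 + 66 = -26$)
$R = 29545$ ($R = 29519 - -26 = 29519 + 26 = 29545$)
$\frac{1}{R + P{\left(206,-198 \right)}} = \frac{1}{29545 + \frac{1}{207 + 206}} = \frac{1}{29545 + \frac{1}{413}} = \frac{1}{\frac{12202086}{413}} = \frac{413}{12202086}$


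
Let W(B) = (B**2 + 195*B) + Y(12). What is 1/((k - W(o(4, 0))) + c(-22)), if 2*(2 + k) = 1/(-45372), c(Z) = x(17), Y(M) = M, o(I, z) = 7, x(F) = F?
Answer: -90744/128039785 ≈ -0.00070872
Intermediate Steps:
c(Z) = 17
W(B) = 12 + B**2 + 195*B (W(B) = (B**2 + 195*B) + 12 = 12 + B**2 + 195*B)
k = -181489/90744 (k = -2 + (1/2)/(-45372) = -2 + (1/2)*(-1/45372) = -2 - 1/90744 = -181489/90744 ≈ -2.0000)
1/((k - W(o(4, 0))) + c(-22)) = 1/((-181489/90744 - (12 + 7**2 + 195*7)) + 17) = 1/((-181489/90744 - (12 + 49 + 1365)) + 17) = 1/((-181489/90744 - 1*1426) + 17) = 1/((-181489/90744 - 1426) + 17) = 1/(-129582433/90744 + 17) = 1/(-128039785/90744) = -90744/128039785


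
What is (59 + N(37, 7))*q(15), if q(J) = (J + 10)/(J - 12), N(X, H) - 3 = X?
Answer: 825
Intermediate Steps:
N(X, H) = 3 + X
q(J) = (10 + J)/(-12 + J)
(59 + N(37, 7))*q(15) = (59 + (3 + 37))*((10 + 15)/(-12 + 15)) = (59 + 40)*(25/3) = 99*((1/3)*25) = 99*(25/3) = 825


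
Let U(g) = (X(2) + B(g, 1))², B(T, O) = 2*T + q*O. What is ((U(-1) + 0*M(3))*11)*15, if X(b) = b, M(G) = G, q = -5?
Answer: 4125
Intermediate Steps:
B(T, O) = -5*O + 2*T (B(T, O) = 2*T - 5*O = -5*O + 2*T)
U(g) = (-3 + 2*g)² (U(g) = (2 + (-5*1 + 2*g))² = (2 + (-5 + 2*g))² = (-3 + 2*g)²)
((U(-1) + 0*M(3))*11)*15 = (((-3 + 2*(-1))² + 0*3)*11)*15 = (((-3 - 2)² + 0)*11)*15 = (((-5)² + 0)*11)*15 = ((25 + 0)*11)*15 = (25*11)*15 = 275*15 = 4125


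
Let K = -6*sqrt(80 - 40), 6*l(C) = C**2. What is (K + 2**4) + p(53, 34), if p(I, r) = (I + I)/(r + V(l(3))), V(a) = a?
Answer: 1348/71 - 12*sqrt(10) ≈ -18.961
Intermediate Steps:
l(C) = C**2/6
p(I, r) = 2*I/(3/2 + r) (p(I, r) = (I + I)/(r + (1/6)*3**2) = (2*I)/(r + (1/6)*9) = (2*I)/(r + 3/2) = (2*I)/(3/2 + r) = 2*I/(3/2 + r))
K = -12*sqrt(10) ≈ -37.947
(K + 2**4) + p(53, 34) = (-12*sqrt(10) + 2**4) + 4*53/(3 + 2*34) = (-12*sqrt(10) + 16) + 4*53/(3 + 68) = (16 - 12*sqrt(10)) + 4*53/71 = (16 - 12*sqrt(10)) + 4*53*(1/71) = (16 - 12*sqrt(10)) + 212/71 = 1348/71 - 12*sqrt(10)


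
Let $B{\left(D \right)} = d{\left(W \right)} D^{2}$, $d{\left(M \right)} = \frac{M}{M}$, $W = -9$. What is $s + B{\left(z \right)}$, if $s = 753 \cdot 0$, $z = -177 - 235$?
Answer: $169744$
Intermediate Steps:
$d{\left(M \right)} = 1$
$z = -412$
$B{\left(D \right)} = D^{2}$ ($B{\left(D \right)} = 1 D^{2} = D^{2}$)
$s = 0$
$s + B{\left(z \right)} = 0 + \left(-412\right)^{2} = 0 + 169744 = 169744$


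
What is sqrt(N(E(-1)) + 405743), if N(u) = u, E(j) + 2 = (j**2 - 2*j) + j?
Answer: 23*sqrt(767) ≈ 636.98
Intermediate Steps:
E(j) = -2 + j**2 - j (E(j) = -2 + ((j**2 - 2*j) + j) = -2 + (j**2 - j) = -2 + j**2 - j)
sqrt(N(E(-1)) + 405743) = sqrt((-2 + (-1)**2 - 1*(-1)) + 405743) = sqrt((-2 + 1 + 1) + 405743) = sqrt(0 + 405743) = sqrt(405743) = 23*sqrt(767)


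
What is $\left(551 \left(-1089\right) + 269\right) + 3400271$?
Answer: $2800501$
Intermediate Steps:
$\left(551 \left(-1089\right) + 269\right) + 3400271 = \left(-600039 + 269\right) + 3400271 = -599770 + 3400271 = 2800501$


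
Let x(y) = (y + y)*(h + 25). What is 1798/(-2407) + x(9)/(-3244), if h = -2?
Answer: -117745/134626 ≈ -0.87461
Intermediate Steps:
x(y) = 46*y (x(y) = (y + y)*(-2 + 25) = (2*y)*23 = 46*y)
1798/(-2407) + x(9)/(-3244) = 1798/(-2407) + (46*9)/(-3244) = 1798*(-1/2407) + 414*(-1/3244) = -62/83 - 207/1622 = -117745/134626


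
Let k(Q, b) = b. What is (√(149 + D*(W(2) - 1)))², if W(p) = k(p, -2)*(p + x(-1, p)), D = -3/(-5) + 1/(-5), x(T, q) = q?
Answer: 727/5 ≈ 145.40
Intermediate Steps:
D = ⅖ (D = -3*(-⅕) + 1*(-⅕) = ⅗ - ⅕ = ⅖ ≈ 0.40000)
W(p) = -4*p (W(p) = -2*(p + p) = -4*p)
(√(149 + D*(W(2) - 1)))² = (√(149 + 2*(-4*2 - 1)/5))² = (√(149 + 2*(-8 - 1)/5))² = (√(149 + (⅖)*(-9)))² = (√(149 - 18/5))² = (√(727/5))² = (√3635/5)² = 727/5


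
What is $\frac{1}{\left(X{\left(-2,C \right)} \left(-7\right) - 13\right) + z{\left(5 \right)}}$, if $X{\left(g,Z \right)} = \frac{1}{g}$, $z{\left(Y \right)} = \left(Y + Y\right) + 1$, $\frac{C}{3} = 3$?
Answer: $\frac{2}{3} \approx 0.66667$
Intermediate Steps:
$C = 9$ ($C = 3 \cdot 3 = 9$)
$z{\left(Y \right)} = 1 + 2 Y$ ($z{\left(Y \right)} = 2 Y + 1 = 1 + 2 Y$)
$\frac{1}{\left(X{\left(-2,C \right)} \left(-7\right) - 13\right) + z{\left(5 \right)}} = \frac{1}{\left(\frac{1}{-2} \left(-7\right) - 13\right) + \left(1 + 2 \cdot 5\right)} = \frac{1}{\left(\left(- \frac{1}{2}\right) \left(-7\right) - 13\right) + \left(1 + 10\right)} = \frac{1}{\left(\frac{7}{2} - 13\right) + 11} = \frac{1}{- \frac{19}{2} + 11} = \frac{1}{\frac{3}{2}} = \frac{2}{3}$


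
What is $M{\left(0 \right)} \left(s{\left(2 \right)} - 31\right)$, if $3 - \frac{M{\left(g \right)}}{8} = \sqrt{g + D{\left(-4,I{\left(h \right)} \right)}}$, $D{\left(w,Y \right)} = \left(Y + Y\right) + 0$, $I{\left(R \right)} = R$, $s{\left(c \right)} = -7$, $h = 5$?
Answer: $-912 + 304 \sqrt{10} \approx 49.332$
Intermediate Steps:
$D{\left(w,Y \right)} = 2 Y$ ($D{\left(w,Y \right)} = 2 Y + 0 = 2 Y$)
$M{\left(g \right)} = 24 - 8 \sqrt{10 + g}$ ($M{\left(g \right)} = 24 - 8 \sqrt{g + 2 \cdot 5} = 24 - 8 \sqrt{g + 10} = 24 - 8 \sqrt{10 + g}$)
$M{\left(0 \right)} \left(s{\left(2 \right)} - 31\right) = \left(24 - 8 \sqrt{10 + 0}\right) \left(-7 - 31\right) = \left(24 - 8 \sqrt{10}\right) \left(-38\right) = -912 + 304 \sqrt{10}$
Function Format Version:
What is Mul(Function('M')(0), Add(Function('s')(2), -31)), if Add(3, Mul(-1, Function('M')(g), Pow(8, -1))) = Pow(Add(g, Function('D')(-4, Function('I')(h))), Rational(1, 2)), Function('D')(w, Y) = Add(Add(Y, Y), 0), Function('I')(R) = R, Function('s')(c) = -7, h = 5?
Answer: Add(-912, Mul(304, Pow(10, Rational(1, 2)))) ≈ 49.332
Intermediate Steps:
Function('D')(w, Y) = Mul(2, Y) (Function('D')(w, Y) = Add(Mul(2, Y), 0) = Mul(2, Y))
Function('M')(g) = Add(24, Mul(-8, Pow(Add(10, g), Rational(1, 2)))) (Function('M')(g) = Add(24, Mul(-8, Pow(Add(g, Mul(2, 5)), Rational(1, 2)))) = Add(24, Mul(-8, Pow(Add(g, 10), Rational(1, 2)))) = Add(24, Mul(-8, Pow(Add(10, g), Rational(1, 2)))))
Mul(Function('M')(0), Add(Function('s')(2), -31)) = Mul(Add(24, Mul(-8, Pow(Add(10, 0), Rational(1, 2)))), Add(-7, -31)) = Mul(Add(24, Mul(-8, Pow(10, Rational(1, 2)))), -38) = Add(-912, Mul(304, Pow(10, Rational(1, 2))))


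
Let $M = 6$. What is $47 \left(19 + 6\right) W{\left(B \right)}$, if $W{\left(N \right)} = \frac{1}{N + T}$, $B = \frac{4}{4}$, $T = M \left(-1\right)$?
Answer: $-235$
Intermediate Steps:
$T = -6$ ($T = 6 \left(-1\right) = -6$)
$B = 1$ ($B = 4 \cdot \frac{1}{4} = 1$)
$W{\left(N \right)} = \frac{1}{-6 + N}$ ($W{\left(N \right)} = \frac{1}{N - 6} = \frac{1}{-6 + N}$)
$47 \left(19 + 6\right) W{\left(B \right)} = \frac{47 \left(19 + 6\right)}{-6 + 1} = \frac{47 \cdot 25}{-5} = 1175 \left(- \frac{1}{5}\right) = -235$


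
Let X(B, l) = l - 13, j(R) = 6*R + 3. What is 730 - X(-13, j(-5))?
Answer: 770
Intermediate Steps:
j(R) = 3 + 6*R
X(B, l) = -13 + l
730 - X(-13, j(-5)) = 730 - (-13 + (3 + 6*(-5))) = 730 - (-13 + (3 - 30)) = 730 - (-13 - 27) = 730 - 1*(-40) = 730 + 40 = 770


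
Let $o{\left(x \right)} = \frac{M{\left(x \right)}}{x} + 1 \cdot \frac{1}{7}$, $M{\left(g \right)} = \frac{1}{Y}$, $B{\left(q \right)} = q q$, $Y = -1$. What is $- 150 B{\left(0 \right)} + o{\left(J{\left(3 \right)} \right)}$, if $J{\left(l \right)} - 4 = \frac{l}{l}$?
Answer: $- \frac{2}{35} \approx -0.057143$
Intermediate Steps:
$J{\left(l \right)} = 5$ ($J{\left(l \right)} = 4 + \frac{l}{l} = 4 + 1 = 5$)
$B{\left(q \right)} = q^{2}$
$M{\left(g \right)} = -1$ ($M{\left(g \right)} = \frac{1}{-1} = -1$)
$o{\left(x \right)} = \frac{1}{7} - \frac{1}{x}$ ($o{\left(x \right)} = - \frac{1}{x} + 1 \cdot \frac{1}{7} = - \frac{1}{x} + \frac{1}{7} = \frac{1}{7} - \frac{1}{x}$)
$- 150 B{\left(0 \right)} + o{\left(J{\left(3 \right)} \right)} = - 150 \cdot 0^{2} + \frac{-7 + 5}{7 \cdot 5} = \left(-150\right) 0 + \frac{1}{7} \cdot \frac{1}{5} \left(-2\right) = 0 - \frac{2}{35} = - \frac{2}{35}$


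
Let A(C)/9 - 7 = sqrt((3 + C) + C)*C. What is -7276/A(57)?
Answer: 12733/855189 - 34561*sqrt(13)/95021 ≈ -1.2965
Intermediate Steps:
A(C) = 63 + 9*C*sqrt(3 + 2*C) (A(C) = 63 + 9*(sqrt((3 + C) + C)*C) = 63 + 9*(sqrt(3 + 2*C)*C) = 63 + 9*(C*sqrt(3 + 2*C)) = 63 + 9*C*sqrt(3 + 2*C))
-7276/A(57) = -7276/(63 + 9*57*sqrt(3 + 2*57)) = -7276/(63 + 9*57*sqrt(3 + 114)) = -7276/(63 + 9*57*sqrt(117)) = -7276/(63 + 9*57*(3*sqrt(13))) = -7276/(63 + 1539*sqrt(13))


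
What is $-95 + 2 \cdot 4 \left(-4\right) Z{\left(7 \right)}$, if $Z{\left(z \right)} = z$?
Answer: $-319$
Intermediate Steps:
$-95 + 2 \cdot 4 \left(-4\right) Z{\left(7 \right)} = -95 + 2 \cdot 4 \left(-4\right) 7 = -95 + 8 \left(-4\right) 7 = -95 - 224 = -319$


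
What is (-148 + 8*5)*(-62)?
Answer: 6696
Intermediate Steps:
(-148 + 8*5)*(-62) = (-148 + 40)*(-62) = -108*(-62) = 6696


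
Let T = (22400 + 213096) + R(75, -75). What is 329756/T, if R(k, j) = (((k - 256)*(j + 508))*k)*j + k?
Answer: 82439/110270924 ≈ 0.00074760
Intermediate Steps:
R(k, j) = k + j*k*(-256 + k)*(508 + j) (R(k, j) = (((-256 + k)*(508 + j))*k)*j + k = (k*(-256 + k)*(508 + j))*j + k = j*k*(-256 + k)*(508 + j) + k = k + j*k*(-256 + k)*(508 + j))
T = 441083696 (T = (22400 + 213096) + 75*(1 - 130048*(-75) - 256*(-75)**2 + 75*(-75)**2 + 508*(-75)*75) = 235496 + 75*(1 + 9753600 - 256*5625 + 75*5625 - 2857500) = 235496 + 75*(1 + 9753600 - 1440000 + 421875 - 2857500) = 235496 + 75*5877976 = 235496 + 440848200 = 441083696)
329756/T = 329756/441083696 = 329756*(1/441083696) = 82439/110270924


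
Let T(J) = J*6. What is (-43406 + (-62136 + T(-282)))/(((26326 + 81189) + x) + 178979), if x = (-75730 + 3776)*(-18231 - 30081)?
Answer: -53617/1738264071 ≈ -3.0845e-5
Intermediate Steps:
T(J) = 6*J
x = 3476241648 (x = -71954*(-48312) = 3476241648)
(-43406 + (-62136 + T(-282)))/(((26326 + 81189) + x) + 178979) = (-43406 + (-62136 + 6*(-282)))/(((26326 + 81189) + 3476241648) + 178979) = (-43406 + (-62136 - 1692))/((107515 + 3476241648) + 178979) = (-43406 - 63828)/(3476349163 + 178979) = -107234/3476528142 = -107234*1/3476528142 = -53617/1738264071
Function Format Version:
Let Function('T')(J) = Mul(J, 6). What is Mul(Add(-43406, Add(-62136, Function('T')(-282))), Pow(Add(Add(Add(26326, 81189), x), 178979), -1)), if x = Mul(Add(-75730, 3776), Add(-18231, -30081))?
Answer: Rational(-53617, 1738264071) ≈ -3.0845e-5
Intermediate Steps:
Function('T')(J) = Mul(6, J)
x = 3476241648 (x = Mul(-71954, -48312) = 3476241648)
Mul(Add(-43406, Add(-62136, Function('T')(-282))), Pow(Add(Add(Add(26326, 81189), x), 178979), -1)) = Mul(Add(-43406, Add(-62136, Mul(6, -282))), Pow(Add(Add(Add(26326, 81189), 3476241648), 178979), -1)) = Mul(Add(-43406, Add(-62136, -1692)), Pow(Add(Add(107515, 3476241648), 178979), -1)) = Mul(Add(-43406, -63828), Pow(Add(3476349163, 178979), -1)) = Mul(-107234, Pow(3476528142, -1)) = Mul(-107234, Rational(1, 3476528142)) = Rational(-53617, 1738264071)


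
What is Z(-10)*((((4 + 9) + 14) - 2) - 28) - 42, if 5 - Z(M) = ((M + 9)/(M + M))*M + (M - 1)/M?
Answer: -276/5 ≈ -55.200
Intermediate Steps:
Z(M) = ½ - M/2 - (-1 + M)/M (Z(M) = 5 - (((M + 9)/(M + M))*M + (M - 1)/M) = 5 - (((9 + M)/((2*M)))*M + (-1 + M)/M) = 5 - (((9 + M)*(1/(2*M)))*M + (-1 + M)/M) = 5 - (((9 + M)/(2*M))*M + (-1 + M)/M) = 5 - ((9/2 + M/2) + (-1 + M)/M) = 5 - (9/2 + M/2 + (-1 + M)/M) = 5 + (-9/2 - M/2 - (-1 + M)/M) = ½ - M/2 - (-1 + M)/M)
Z(-10)*((((4 + 9) + 14) - 2) - 28) - 42 = ((½)*(2 - 1*(-10) - 1*(-10)²)/(-10))*((((4 + 9) + 14) - 2) - 28) - 42 = ((½)*(-⅒)*(2 + 10 - 1*100))*(((13 + 14) - 2) - 28) - 42 = ((½)*(-⅒)*(2 + 10 - 100))*((27 - 2) - 28) - 42 = ((½)*(-⅒)*(-88))*(25 - 28) - 42 = (22/5)*(-3) - 42 = -66/5 - 42 = -276/5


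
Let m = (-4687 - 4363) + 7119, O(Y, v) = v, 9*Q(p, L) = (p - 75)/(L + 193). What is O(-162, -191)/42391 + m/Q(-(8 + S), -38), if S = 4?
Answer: 38063509226/1229339 ≈ 30963.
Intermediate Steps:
Q(p, L) = (-75 + p)/(9*(193 + L)) (Q(p, L) = ((p - 75)/(L + 193))/9 = ((-75 + p)/(193 + L))/9 = (-75 + p)/(9*(193 + L)))
m = -1931 (m = -9050 + 7119 = -1931)
O(-162, -191)/42391 + m/Q(-(8 + S), -38) = -191/42391 - 1931*9*(193 - 38)/(-75 - (8 + 4)) = -191*1/42391 - 1931*1395/(-75 - 1*12) = -191/42391 - 1931*1395/(-75 - 12) = -191/42391 - 1931/((1/9)*(1/155)*(-87)) = -191/42391 - 1931/(-29/465) = -191/42391 - 1931*(-465/29) = -191/42391 + 897915/29 = 38063509226/1229339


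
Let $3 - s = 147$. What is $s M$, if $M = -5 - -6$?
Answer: $-144$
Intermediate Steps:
$s = -144$ ($s = 3 - 147 = -144$)
$M = 1$ ($M = -5 + 6 = 1$)
$s M = \left(-144\right) 1 = -144$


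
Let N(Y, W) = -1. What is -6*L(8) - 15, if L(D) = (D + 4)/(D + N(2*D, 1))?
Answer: -177/7 ≈ -25.286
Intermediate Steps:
L(D) = (4 + D)/(-1 + D) (L(D) = (D + 4)/(D - 1) = (4 + D)/(-1 + D))
-6*L(8) - 15 = -6*(4 + 8)/(-1 + 8) - 15 = -6*12/7 - 15 = -72/7 - 15 = -177/7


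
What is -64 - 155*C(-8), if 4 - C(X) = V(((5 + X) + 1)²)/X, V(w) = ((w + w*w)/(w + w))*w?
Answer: -3511/4 ≈ -877.75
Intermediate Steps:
V(w) = w/2 + w²/2 (V(w) = ((w + w²)/((2*w)))*w = ((w + w²)*(1/(2*w)))*w = ((w + w²)/(2*w))*w = w/2 + w²/2)
C(X) = 4 - (6 + X)²*(1 + (6 + X)²)/(2*X) (C(X) = 4 - ((5 + X) + 1)²*(1 + ((5 + X) + 1)²)/2/X = 4 - (6 + X)²*(1 + (6 + X)²)/2/X = 4 - (6 + X)²*(1 + (6 + X)²)/(2*X))
-64 - 155*C(-8) = -64 - 155*(8*(-8) - (6 - 8)²*(1 + (6 - 8)²))/(2*(-8)) = -64 - 155*(-1)*(-64 - 1*(-2)²*(1 + (-2)²))/(2*8) = -64 - 155*(-1)*(-64 - 1*4*(1 + 4))/(2*8) = -64 - 155*(-1)*(-64 - 1*4*5)/(2*8) = -64 - 155*(-1)*(-64 - 20)/(2*8) = -64 - 155*(-1)*(-84)/(2*8) = -64 - 155*21/4 = -64 - 3255/4 = -3511/4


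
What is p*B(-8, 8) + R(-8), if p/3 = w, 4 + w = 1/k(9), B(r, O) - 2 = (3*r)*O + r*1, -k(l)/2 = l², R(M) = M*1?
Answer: 7115/3 ≈ 2371.7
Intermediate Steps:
R(M) = M
k(l) = -2*l²
B(r, O) = 2 + r + 3*O*r (B(r, O) = 2 + ((3*r)*O + r*1) = 2 + (3*O*r + r) = 2 + (r + 3*O*r) = 2 + r + 3*O*r)
w = -649/162 (w = -4 + 1/(-2*9²) = -4 + 1/(-2*81) = -4 + 1/(-162) = -4 - 1/162 = -649/162 ≈ -4.0062)
p = -649/54 (p = 3*(-649/162) = -649/54 ≈ -12.019)
p*B(-8, 8) + R(-8) = -649*(2 - 8 + 3*8*(-8))/54 - 8 = -649*(2 - 8 - 192)/54 - 8 = -649/54*(-198) - 8 = 7139/3 - 8 = 7115/3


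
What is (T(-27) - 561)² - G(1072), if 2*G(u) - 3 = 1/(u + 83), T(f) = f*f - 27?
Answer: 22960822/1155 ≈ 19880.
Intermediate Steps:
T(f) = -27 + f² (T(f) = f² - 27 = -27 + f²)
G(u) = 3/2 + 1/(2*(83 + u)) (G(u) = 3/2 + 1/(2*(u + 83)) = 3/2 + 1/(2*(83 + u)))
(T(-27) - 561)² - G(1072) = ((-27 + (-27)²) - 561)² - (250 + 3*1072)/(2*(83 + 1072)) = ((-27 + 729) - 561)² - (250 + 3216)/(2*1155) = (702 - 561)² - 3466/(2*1155) = 141² - 1*1733/1155 = 19881 - 1733/1155 = 22960822/1155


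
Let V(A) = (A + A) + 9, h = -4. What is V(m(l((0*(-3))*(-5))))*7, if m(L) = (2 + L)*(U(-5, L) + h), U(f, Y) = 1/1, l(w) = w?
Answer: -21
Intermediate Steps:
U(f, Y) = 1
m(L) = -6 - 3*L (m(L) = (2 + L)*(1 - 4) = (2 + L)*(-3) = -6 - 3*L)
V(A) = 9 + 2*A (V(A) = 2*A + 9 = 9 + 2*A)
V(m(l((0*(-3))*(-5))))*7 = (9 + 2*(-6 - 3*0*(-3)*(-5)))*7 = (9 + 2*(-6 - 0*(-5)))*7 = (9 + 2*(-6 - 3*0))*7 = (9 + 2*(-6 + 0))*7 = (9 + 2*(-6))*7 = (9 - 12)*7 = -3*7 = -21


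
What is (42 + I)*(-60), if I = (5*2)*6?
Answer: -6120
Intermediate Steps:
I = 60 (I = 10*6 = 60)
(42 + I)*(-60) = (42 + 60)*(-60) = 102*(-60) = -6120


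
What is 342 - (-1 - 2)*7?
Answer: 363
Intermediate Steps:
342 - (-1 - 2)*7 = 342 - (-3)*7 = 342 - 1*(-21) = 342 + 21 = 363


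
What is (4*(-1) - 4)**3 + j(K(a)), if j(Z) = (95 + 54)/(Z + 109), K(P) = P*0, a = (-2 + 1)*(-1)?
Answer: -55659/109 ≈ -510.63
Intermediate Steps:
a = 1 (a = -1*(-1) = 1)
K(P) = 0
j(Z) = 149/(109 + Z)
(4*(-1) - 4)**3 + j(K(a)) = (4*(-1) - 4)**3 + 149/(109 + 0) = (-4 - 4)**3 + 149/109 = (-8)**3 + 149*(1/109) = -512 + 149/109 = -55659/109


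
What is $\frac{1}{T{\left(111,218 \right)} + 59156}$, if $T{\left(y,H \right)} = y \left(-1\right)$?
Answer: $\frac{1}{59045} \approx 1.6936 \cdot 10^{-5}$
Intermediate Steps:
$T{\left(y,H \right)} = - y$
$\frac{1}{T{\left(111,218 \right)} + 59156} = \frac{1}{\left(-1\right) 111 + 59156} = \frac{1}{-111 + 59156} = \frac{1}{59045}$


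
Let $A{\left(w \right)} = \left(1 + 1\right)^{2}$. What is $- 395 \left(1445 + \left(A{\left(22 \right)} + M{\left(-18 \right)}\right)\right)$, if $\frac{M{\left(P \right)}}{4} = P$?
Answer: $-543915$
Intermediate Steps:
$A{\left(w \right)} = 4$ ($A{\left(w \right)} = 2^{2} = 4$)
$M{\left(P \right)} = 4 P$
$- 395 \left(1445 + \left(A{\left(22 \right)} + M{\left(-18 \right)}\right)\right) = - 395 \left(1445 + \left(4 + 4 \left(-18\right)\right)\right) = - 395 \left(1445 + \left(4 - 72\right)\right) = - 395 \left(1445 - 68\right) = \left(-395\right) 1377 = -543915$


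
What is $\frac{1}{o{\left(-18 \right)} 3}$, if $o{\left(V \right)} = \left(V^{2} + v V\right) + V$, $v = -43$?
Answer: $\frac{1}{3240} \approx 0.00030864$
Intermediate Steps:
$o{\left(V \right)} = V^{2} - 42 V$ ($o{\left(V \right)} = \left(V^{2} - 43 V\right) + V = V^{2} - 42 V$)
$\frac{1}{o{\left(-18 \right)} 3} = \frac{1}{- 18 \left(-42 - 18\right) 3} = \frac{1}{\left(-18\right) \left(-60\right) 3} = \frac{1}{1080 \cdot 3} = \frac{1}{3240}$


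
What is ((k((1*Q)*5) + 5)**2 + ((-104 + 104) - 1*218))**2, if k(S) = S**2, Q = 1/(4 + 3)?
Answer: 202966468324/5764801 ≈ 35208.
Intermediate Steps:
Q = 1/7 ≈ 0.14286
((k((1*Q)*5) + 5)**2 + ((-104 + 104) - 1*218))**2 = ((((1*(1/7))*5)**2 + 5)**2 + ((-104 + 104) - 1*218))**2 = ((((1/7)*5)**2 + 5)**2 + (0 - 218))**2 = (((5/7)**2 + 5)**2 - 218)**2 = ((25/49 + 5)**2 - 218)**2 = ((270/49)**2 - 218)**2 = (72900/2401 - 218)**2 = (-450518/2401)**2 = 202966468324/5764801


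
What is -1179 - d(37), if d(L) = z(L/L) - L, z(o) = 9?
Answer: -1151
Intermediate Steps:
d(L) = 9 - L
-1179 - d(37) = -1179 - (9 - 1*37) = -1179 - (9 - 37) = -1179 - 1*(-28) = -1179 + 28 = -1151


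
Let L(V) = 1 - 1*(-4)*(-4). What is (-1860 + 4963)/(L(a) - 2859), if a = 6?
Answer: -3103/2874 ≈ -1.0797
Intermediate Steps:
L(V) = -15 (L(V) = 1 + 4*(-4) = 1 - 16 = -15)
(-1860 + 4963)/(L(a) - 2859) = (-1860 + 4963)/(-15 - 2859) = 3103/(-2874) = 3103*(-1/2874) = -3103/2874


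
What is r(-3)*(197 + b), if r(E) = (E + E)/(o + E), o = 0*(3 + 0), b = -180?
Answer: 34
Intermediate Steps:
o = 0 (o = 0*3 = 0)
r(E) = 2 (r(E) = (E + E)/(0 + E) = (2*E)/E = 2)
r(-3)*(197 + b) = 2*(197 - 180) = 2*17 = 34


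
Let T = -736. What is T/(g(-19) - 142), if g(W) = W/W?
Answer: 736/141 ≈ 5.2199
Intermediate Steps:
g(W) = 1
T/(g(-19) - 142) = -736/(1 - 142) = -736/(-141) = -1/141*(-736) = 736/141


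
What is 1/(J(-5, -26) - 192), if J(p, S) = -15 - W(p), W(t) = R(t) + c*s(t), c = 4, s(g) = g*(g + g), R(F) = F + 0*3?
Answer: -1/402 ≈ -0.0024876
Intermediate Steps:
R(F) = F (R(F) = F + 0 = F)
s(g) = 2*g² (s(g) = g*(2*g) = 2*g²)
W(t) = t + 8*t² (W(t) = t + 4*(2*t²) = t + 8*t²)
J(p, S) = -15 - p*(1 + 8*p)
1/(J(-5, -26) - 192) = 1/((-15 - 1*(-5) - 8*(-5)²) - 192) = 1/((-15 + 5 - 8*25) - 192) = 1/((-15 + 5 - 200) - 192) = 1/(-210 - 192) = 1/(-402) = -1/402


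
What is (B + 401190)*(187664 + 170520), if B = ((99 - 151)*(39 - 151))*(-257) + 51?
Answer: -392400242968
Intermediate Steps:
B = -1496717 (B = -52*(-112)*(-257) + 51 = 5824*(-257) + 51 = -1496768 + 51 = -1496717)
(B + 401190)*(187664 + 170520) = (-1496717 + 401190)*(187664 + 170520) = -1095527*358184 = -392400242968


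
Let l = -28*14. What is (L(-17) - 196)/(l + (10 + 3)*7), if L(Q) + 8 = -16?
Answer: 220/301 ≈ 0.73090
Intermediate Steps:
l = -392
L(Q) = -24 (L(Q) = -8 - 16 = -24)
(L(-17) - 196)/(l + (10 + 3)*7) = (-24 - 196)/(-392 + (10 + 3)*7) = -220/(-392 + 13*7) = -220/(-392 + 91) = -220/(-301) = -220*(-1/301) = 220/301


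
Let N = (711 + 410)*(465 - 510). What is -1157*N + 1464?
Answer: 58366329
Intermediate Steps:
N = -50445 (N = 1121*(-45) = -50445)
-1157*N + 1464 = -1157*(-50445) + 1464 = 58364865 + 1464 = 58366329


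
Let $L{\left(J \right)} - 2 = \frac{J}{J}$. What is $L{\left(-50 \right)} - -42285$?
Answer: $42288$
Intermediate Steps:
$L{\left(J \right)} = 3$ ($L{\left(J \right)} = 2 + \frac{J}{J} = 2 + 1 = 3$)
$L{\left(-50 \right)} - -42285 = 3 - -42285 = 3 + 42285 = 42288$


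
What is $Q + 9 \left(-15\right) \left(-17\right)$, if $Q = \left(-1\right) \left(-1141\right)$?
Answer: $3436$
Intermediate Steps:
$Q = 1141$
$Q + 9 \left(-15\right) \left(-17\right) = 1141 + 9 \left(-15\right) \left(-17\right) = 1141 - -2295 = 1141 + 2295 = 3436$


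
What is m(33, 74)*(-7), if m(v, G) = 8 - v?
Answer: 175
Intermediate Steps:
m(33, 74)*(-7) = (8 - 1*33)*(-7) = (8 - 33)*(-7) = -25*(-7) = 175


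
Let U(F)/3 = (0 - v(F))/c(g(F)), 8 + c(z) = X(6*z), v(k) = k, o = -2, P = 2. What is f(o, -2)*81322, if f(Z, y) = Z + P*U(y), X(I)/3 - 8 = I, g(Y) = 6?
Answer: -4797998/31 ≈ -1.5477e+5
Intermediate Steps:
X(I) = 24 + 3*I
c(z) = 16 + 18*z (c(z) = -8 + (24 + 3*(6*z)) = -8 + (24 + 18*z) = 16 + 18*z)
U(F) = -3*F/124 (U(F) = 3*((0 - F)/(16 + 18*6)) = 3*((-F)/(16 + 108)) = 3*(-F/124) = -3*F/124)
f(Z, y) = Z - 3*y/62 (f(Z, y) = Z + 2*(-3*y/124) = Z - 3*y/62)
f(o, -2)*81322 = (-2 - 3/62*(-2))*81322 = (-2 + 3/31)*81322 = -59/31*81322 = -4797998/31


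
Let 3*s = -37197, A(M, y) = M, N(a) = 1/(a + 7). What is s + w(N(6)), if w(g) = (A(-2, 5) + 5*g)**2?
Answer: -2094990/169 ≈ -12396.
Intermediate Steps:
N(a) = 1/(7 + a)
w(g) = (-2 + 5*g)**2
s = -12399 (s = (1/3)*(-37197) = -12399)
s + w(N(6)) = -12399 + (-2 + 5/(7 + 6))**2 = -12399 + (-2 + 5/13)**2 = -12399 + (-21/13)**2 = -12399 + 441/169 = -2094990/169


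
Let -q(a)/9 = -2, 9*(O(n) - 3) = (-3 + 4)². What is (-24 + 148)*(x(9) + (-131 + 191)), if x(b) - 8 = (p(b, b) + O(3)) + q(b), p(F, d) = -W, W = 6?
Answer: 92752/9 ≈ 10306.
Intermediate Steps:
O(n) = 28/9 (O(n) = 3 + (-3 + 4)²/9 = 3 + (⅑)*1² = 3 + (⅑)*1 = 3 + ⅑ = 28/9)
q(a) = 18 (q(a) = -9*(-2) = 18)
p(F, d) = -6 (p(F, d) = -1*6 = -6)
x(b) = 208/9 (x(b) = 8 + ((-6 + 28/9) + 18) = 8 + (-26/9 + 18) = 8 + 136/9 = 208/9)
(-24 + 148)*(x(9) + (-131 + 191)) = (-24 + 148)*(208/9 + (-131 + 191)) = 124*(208/9 + 60) = 124*(748/9) = 92752/9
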